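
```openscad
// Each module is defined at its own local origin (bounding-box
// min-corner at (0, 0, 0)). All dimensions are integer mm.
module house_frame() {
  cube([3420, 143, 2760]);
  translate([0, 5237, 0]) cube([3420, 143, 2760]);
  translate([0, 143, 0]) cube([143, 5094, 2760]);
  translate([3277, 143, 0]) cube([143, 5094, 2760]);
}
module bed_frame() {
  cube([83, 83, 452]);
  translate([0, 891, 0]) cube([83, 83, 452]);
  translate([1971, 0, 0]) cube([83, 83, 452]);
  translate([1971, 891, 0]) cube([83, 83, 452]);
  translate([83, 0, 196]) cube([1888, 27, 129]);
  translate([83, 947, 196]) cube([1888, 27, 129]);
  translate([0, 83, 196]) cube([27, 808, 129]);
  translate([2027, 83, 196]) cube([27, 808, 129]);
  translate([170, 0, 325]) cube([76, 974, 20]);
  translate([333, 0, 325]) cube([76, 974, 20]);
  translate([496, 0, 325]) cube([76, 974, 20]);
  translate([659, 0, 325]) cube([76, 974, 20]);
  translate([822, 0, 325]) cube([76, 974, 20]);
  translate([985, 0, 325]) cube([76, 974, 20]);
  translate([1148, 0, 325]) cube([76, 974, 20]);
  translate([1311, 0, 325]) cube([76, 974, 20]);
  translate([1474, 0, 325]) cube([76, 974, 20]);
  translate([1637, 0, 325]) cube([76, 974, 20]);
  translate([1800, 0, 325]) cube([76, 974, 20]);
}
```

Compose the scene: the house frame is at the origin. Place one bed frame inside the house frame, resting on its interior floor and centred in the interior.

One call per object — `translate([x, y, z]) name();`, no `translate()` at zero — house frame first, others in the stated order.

house_frame();
translate([683, 2203, 0]) bed_frame();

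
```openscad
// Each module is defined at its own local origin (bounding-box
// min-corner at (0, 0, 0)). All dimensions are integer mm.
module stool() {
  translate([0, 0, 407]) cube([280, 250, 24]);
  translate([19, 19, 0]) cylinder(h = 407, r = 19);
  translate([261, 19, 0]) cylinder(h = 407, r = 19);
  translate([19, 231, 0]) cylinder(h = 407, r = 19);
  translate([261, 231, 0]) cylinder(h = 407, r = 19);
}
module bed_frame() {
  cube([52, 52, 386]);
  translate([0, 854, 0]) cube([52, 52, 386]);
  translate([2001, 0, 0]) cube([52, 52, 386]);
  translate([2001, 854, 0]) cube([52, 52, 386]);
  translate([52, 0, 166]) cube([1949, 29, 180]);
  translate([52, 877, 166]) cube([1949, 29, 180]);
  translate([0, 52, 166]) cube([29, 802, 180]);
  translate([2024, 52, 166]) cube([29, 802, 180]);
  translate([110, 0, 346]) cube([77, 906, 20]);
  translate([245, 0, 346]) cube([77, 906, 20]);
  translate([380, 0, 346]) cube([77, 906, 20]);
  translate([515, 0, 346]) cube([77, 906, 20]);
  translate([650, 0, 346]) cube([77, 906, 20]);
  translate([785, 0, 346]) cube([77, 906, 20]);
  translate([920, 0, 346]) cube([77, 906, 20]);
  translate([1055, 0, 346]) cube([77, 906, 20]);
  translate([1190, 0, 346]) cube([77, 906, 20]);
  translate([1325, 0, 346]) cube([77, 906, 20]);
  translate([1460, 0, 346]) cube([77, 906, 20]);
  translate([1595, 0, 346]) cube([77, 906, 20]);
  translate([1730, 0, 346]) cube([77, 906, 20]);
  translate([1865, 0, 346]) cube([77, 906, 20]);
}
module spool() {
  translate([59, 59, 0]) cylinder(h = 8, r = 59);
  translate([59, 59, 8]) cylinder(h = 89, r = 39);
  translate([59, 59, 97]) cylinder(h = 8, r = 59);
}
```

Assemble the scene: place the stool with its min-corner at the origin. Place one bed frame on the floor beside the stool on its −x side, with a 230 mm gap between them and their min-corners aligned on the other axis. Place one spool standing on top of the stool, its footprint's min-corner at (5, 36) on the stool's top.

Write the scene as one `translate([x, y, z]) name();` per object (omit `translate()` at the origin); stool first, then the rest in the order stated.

stool();
translate([-2283, 0, 0]) bed_frame();
translate([5, 36, 431]) spool();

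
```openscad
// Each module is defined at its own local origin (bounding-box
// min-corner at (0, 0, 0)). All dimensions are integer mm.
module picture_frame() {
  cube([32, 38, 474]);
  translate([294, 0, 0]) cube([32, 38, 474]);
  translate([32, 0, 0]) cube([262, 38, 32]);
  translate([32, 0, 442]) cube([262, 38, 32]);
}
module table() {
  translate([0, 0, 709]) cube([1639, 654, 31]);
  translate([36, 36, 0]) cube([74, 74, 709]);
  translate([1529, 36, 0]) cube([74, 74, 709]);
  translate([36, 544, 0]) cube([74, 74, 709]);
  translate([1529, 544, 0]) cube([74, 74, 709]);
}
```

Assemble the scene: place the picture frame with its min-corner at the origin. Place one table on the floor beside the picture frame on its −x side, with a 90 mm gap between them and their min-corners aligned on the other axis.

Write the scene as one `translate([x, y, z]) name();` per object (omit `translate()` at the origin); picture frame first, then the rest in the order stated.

picture_frame();
translate([-1729, 0, 0]) table();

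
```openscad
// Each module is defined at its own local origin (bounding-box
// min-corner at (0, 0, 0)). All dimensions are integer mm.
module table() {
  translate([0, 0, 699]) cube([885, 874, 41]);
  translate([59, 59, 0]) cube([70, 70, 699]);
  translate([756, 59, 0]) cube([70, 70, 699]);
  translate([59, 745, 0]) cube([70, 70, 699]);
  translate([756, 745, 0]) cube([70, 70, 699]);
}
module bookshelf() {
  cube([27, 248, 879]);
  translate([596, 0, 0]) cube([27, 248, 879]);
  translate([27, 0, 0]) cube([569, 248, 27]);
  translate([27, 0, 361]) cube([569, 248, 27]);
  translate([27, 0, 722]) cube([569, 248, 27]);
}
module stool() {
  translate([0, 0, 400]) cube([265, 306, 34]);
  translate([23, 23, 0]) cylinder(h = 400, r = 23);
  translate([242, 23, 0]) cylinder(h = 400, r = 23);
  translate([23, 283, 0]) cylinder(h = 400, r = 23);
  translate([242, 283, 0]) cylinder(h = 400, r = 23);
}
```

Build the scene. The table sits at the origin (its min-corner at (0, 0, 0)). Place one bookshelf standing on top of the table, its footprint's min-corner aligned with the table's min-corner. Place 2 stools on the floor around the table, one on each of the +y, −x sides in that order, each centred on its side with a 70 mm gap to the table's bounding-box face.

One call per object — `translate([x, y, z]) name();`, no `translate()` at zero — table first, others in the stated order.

table();
translate([0, 0, 740]) bookshelf();
translate([310, 944, 0]) stool();
translate([-335, 284, 0]) stool();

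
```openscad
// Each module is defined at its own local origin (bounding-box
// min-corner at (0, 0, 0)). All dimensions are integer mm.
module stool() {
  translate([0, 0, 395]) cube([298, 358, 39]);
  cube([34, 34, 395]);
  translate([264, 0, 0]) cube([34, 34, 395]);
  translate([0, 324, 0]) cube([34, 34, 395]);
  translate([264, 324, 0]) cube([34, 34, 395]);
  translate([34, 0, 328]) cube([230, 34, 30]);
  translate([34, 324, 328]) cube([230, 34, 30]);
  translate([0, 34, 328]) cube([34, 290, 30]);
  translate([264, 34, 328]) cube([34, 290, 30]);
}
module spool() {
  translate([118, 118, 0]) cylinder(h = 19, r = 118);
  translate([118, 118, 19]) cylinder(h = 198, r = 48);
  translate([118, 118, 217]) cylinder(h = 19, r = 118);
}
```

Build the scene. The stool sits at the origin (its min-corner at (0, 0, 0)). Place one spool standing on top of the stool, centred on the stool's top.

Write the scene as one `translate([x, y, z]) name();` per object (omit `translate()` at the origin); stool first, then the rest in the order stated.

stool();
translate([31, 61, 434]) spool();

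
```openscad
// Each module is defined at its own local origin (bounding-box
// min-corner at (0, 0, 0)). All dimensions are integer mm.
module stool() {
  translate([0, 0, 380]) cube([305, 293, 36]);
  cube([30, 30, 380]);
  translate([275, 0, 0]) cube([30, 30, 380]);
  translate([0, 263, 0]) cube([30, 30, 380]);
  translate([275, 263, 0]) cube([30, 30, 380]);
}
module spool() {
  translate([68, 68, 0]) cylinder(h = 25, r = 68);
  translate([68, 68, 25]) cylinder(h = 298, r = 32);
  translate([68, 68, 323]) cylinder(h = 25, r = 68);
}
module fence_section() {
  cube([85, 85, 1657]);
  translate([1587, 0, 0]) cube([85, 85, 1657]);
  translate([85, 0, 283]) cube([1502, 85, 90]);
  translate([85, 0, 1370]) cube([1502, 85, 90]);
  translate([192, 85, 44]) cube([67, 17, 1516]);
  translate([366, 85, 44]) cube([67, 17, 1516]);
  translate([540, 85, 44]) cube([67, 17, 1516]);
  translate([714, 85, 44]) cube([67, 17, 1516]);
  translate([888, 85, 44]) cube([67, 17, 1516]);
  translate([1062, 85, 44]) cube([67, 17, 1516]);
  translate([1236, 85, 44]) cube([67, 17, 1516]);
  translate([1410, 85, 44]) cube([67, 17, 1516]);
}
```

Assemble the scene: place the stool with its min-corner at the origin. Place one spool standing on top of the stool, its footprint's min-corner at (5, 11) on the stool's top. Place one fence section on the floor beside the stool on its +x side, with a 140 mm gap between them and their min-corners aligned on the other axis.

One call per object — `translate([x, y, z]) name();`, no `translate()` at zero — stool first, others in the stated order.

stool();
translate([5, 11, 416]) spool();
translate([445, 0, 0]) fence_section();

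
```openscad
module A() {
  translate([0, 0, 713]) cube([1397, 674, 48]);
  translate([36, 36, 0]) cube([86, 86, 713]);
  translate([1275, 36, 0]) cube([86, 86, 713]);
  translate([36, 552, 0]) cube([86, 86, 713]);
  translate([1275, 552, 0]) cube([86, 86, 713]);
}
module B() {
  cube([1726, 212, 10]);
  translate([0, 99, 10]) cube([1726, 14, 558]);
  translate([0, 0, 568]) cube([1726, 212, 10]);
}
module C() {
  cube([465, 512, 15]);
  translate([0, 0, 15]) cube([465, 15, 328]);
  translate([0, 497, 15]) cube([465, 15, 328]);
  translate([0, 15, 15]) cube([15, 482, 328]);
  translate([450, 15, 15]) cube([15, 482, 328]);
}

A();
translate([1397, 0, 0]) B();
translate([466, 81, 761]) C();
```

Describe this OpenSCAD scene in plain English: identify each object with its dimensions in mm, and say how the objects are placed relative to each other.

A is a table with a 1397×674 mm rectangular top, 48 mm thick, top surface at z = 761 mm, supported by four 86×86 mm square legs, each inset 36 mm from the nearest pair of top edges, running from the floor.

B is an I-beam lying along x, 1726 mm long. Overall section height 578 mm. Two flanges 212 mm wide (y) and 10 mm thick, one on the floor and one at the top; a web 14 mm thick runs between them, centred on the flange width.

C is an open storage box with external size 465×512×343 mm and wall thickness 15 mm (the base is also 15 mm thick). The base covers the whole footprint; the four walls stand on the base, with the y-facing walls full-width and the x-facing walls fitting between their inner faces.

The I-beam is against the table's +x side, with their −y faces flush. The open box is on top of the table, centred.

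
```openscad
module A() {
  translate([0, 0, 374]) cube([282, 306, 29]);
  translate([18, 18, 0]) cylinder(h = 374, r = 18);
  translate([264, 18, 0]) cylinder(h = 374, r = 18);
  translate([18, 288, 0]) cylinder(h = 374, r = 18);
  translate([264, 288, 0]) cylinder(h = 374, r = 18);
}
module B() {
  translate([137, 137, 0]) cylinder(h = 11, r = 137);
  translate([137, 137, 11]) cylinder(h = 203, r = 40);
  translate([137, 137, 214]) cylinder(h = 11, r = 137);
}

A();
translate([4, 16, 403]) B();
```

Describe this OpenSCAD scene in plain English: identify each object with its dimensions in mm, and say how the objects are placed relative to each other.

A is a four-legged stool. The seat is 282×306 mm, 29 mm thick, top at z = 403 mm. It stands on four round legs, each 36 mm in diameter, from z = 0 to the seat underside, each leg's axis is inset half a diameter from the nearest pair of seat edges (so the leg's bounding box is flush with the corner).

B is a spool: two coaxial disc flanges of radius 137 mm and thickness 11 mm, joined by a core cylinder of radius 40 mm and height 203 mm. The lower flange rests on z = 0 and the three cylinders share a vertical axis.

The spool is on top of the stool, centred.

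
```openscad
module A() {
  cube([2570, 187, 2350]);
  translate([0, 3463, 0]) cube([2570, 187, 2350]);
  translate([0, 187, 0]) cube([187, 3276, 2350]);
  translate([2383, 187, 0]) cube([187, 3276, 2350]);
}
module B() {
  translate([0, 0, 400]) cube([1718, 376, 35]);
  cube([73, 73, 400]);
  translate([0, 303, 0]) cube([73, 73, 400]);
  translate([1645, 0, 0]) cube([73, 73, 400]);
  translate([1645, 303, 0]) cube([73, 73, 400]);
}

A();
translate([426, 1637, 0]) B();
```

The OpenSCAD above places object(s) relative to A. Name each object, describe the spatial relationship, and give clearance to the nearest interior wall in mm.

A is a house frame. B is a bench. The bench sits inside the house frame, centred. The clearance to the nearest interior wall is 239 mm.

Clearances: x = 239, y = 1450; minimum 239 mm.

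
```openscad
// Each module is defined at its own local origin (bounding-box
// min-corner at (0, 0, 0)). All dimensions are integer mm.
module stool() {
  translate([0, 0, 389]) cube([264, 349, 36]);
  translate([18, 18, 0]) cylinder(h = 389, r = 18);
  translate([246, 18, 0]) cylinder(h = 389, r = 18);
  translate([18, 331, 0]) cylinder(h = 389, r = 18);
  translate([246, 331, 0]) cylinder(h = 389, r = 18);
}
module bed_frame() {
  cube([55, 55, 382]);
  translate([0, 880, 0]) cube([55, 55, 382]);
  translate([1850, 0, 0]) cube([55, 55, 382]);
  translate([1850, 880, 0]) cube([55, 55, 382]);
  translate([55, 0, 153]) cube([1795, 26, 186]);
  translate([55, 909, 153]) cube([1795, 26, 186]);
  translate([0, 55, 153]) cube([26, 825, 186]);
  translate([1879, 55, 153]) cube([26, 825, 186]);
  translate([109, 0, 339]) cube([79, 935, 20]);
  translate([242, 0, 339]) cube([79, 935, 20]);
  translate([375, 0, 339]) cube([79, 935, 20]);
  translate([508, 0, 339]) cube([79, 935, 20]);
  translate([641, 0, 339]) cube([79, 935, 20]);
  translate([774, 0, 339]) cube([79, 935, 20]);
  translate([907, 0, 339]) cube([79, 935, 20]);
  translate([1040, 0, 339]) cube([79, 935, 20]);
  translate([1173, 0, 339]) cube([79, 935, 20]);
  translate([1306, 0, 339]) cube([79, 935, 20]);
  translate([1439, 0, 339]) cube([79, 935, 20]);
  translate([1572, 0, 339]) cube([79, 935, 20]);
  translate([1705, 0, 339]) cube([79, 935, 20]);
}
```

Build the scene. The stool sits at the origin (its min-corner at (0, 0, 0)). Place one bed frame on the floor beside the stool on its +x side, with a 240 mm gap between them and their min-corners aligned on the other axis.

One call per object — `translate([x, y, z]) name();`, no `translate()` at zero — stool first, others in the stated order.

stool();
translate([504, 0, 0]) bed_frame();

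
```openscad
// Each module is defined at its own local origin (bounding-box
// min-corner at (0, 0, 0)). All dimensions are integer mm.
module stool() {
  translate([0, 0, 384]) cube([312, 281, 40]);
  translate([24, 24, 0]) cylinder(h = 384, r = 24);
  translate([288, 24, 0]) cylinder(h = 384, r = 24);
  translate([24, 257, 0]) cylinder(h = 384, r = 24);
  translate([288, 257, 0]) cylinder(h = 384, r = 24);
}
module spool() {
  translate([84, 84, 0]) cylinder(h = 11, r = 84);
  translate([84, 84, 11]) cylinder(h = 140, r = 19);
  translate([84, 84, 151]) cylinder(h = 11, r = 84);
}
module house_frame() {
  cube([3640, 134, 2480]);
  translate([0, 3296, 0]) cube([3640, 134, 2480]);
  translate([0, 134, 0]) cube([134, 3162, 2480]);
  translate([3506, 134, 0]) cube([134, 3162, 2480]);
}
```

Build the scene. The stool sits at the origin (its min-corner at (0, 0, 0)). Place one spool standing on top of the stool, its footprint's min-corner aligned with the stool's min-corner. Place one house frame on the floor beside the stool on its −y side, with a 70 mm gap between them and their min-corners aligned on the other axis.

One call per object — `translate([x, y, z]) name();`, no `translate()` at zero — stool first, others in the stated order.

stool();
translate([0, 0, 424]) spool();
translate([0, -3500, 0]) house_frame();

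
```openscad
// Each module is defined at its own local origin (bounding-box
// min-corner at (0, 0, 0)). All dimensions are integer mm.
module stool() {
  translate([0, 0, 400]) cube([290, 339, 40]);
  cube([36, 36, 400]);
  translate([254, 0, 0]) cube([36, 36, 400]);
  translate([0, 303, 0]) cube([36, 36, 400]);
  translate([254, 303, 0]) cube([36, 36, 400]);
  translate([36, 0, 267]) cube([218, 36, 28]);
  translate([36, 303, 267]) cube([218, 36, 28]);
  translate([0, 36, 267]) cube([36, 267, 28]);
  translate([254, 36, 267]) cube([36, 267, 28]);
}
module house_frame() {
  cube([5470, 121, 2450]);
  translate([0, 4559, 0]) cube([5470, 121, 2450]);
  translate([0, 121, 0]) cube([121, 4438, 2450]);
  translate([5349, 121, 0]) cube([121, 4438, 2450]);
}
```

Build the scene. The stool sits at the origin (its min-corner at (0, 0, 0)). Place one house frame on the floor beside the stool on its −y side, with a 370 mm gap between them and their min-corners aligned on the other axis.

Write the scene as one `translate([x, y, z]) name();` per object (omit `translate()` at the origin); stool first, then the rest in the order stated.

stool();
translate([0, -5050, 0]) house_frame();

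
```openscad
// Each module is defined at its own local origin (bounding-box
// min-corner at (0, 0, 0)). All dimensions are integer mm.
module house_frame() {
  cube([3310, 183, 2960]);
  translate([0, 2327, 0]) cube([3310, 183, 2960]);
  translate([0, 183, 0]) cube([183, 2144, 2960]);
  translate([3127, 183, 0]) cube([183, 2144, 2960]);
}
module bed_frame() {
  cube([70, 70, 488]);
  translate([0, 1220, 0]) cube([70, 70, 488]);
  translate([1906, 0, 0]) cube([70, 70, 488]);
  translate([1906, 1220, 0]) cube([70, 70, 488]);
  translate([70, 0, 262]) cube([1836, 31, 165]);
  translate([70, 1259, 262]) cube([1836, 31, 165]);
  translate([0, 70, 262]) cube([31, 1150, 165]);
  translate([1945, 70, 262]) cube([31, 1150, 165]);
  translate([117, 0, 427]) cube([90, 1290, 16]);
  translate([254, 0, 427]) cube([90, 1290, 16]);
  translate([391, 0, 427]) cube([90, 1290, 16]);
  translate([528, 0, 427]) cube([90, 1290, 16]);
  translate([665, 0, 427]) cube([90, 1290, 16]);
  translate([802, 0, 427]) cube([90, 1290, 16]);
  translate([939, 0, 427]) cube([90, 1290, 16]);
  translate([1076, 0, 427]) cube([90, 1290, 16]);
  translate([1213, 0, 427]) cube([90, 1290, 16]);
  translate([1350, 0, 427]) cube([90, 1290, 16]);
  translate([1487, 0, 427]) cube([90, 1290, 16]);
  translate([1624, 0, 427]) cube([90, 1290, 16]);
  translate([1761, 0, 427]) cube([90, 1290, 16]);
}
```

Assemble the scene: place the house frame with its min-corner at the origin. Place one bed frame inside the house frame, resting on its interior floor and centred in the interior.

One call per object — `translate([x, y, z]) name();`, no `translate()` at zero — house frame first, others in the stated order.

house_frame();
translate([667, 610, 0]) bed_frame();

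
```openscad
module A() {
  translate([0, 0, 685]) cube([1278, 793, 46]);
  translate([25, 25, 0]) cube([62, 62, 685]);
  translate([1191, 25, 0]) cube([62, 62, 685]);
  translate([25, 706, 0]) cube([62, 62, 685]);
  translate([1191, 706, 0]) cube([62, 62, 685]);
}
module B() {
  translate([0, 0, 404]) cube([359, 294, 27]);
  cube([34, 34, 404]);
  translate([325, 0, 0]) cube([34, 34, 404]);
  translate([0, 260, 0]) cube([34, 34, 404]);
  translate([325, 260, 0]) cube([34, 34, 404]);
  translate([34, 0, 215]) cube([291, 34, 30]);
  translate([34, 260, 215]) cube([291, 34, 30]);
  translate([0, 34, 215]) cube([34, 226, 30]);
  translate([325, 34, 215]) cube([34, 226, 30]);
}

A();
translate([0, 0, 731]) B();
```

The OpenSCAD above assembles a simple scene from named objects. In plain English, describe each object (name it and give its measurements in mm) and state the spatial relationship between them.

A is a table: top 1278 mm (x) × 793 mm (y), 46 mm thick, upper face at z = 731 mm, on four 62×62 mm square legs, each inset 25 mm from the nearest pair of top edges, running from z = 0 to the bottom of the top.

B is a four-legged stool. The seat is a 359×294×27 mm slab whose top surface is at z = 431 mm; four square legs, each 34×34 mm in cross-section, run from the floor (z = 0) to the underside of the seat, each flush with a corner of the seat. Four stretchers, 34 mm wide and 30 mm tall, connect adjacent legs with their undersides at z = 215 mm, each running between the inner faces of the legs it joins and aligned with the legs' outer faces on the other axis.

The stool is on top of the table.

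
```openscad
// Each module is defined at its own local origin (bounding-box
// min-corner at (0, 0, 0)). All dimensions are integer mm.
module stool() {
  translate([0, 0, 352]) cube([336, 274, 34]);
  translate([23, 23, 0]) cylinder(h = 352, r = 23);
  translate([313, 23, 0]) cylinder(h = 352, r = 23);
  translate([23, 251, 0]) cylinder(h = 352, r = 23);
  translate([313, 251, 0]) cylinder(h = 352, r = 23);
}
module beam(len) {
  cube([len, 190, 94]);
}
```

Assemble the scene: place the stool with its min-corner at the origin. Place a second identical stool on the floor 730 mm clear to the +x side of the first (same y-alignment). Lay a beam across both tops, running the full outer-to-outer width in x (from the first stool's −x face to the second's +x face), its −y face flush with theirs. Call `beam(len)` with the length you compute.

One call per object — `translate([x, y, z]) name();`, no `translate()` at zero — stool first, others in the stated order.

stool();
translate([1066, 0, 0]) stool();
translate([0, 0, 386]) beam(1402);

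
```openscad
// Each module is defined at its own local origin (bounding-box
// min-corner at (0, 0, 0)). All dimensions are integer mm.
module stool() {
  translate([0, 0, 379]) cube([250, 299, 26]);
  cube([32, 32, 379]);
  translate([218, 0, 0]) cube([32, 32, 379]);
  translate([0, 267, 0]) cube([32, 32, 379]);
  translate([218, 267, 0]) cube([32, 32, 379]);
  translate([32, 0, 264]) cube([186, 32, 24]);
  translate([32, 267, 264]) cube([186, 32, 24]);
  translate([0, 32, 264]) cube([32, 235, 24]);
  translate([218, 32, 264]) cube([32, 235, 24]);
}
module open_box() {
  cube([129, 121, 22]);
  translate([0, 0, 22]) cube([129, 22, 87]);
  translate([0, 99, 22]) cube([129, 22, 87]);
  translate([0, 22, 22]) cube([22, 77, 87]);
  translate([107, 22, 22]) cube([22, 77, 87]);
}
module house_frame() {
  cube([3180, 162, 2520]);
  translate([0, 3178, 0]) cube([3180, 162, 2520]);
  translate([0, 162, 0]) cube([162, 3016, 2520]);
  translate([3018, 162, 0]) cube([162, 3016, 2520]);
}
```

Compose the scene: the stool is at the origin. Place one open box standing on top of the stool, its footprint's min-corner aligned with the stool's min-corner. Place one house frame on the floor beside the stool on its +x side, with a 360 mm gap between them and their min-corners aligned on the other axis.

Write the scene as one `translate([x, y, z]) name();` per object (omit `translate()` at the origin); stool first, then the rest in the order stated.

stool();
translate([0, 0, 405]) open_box();
translate([610, 0, 0]) house_frame();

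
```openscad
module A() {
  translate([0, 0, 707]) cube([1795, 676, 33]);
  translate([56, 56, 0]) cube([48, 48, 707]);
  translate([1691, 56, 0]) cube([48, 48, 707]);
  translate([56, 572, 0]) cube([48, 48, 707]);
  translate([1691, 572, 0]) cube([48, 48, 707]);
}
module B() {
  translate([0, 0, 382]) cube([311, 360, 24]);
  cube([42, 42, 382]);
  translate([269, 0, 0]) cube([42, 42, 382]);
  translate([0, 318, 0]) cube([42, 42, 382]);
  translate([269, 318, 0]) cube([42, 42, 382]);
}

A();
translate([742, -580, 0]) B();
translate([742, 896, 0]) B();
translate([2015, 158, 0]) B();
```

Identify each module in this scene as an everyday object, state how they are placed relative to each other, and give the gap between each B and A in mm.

Each stool's nearest face is 220 mm from the table's bounding box.

A is a table. B is a stool. Three stools sit around the table at the −y, +y, +x sides. The gap between each stool and the table is 220 mm.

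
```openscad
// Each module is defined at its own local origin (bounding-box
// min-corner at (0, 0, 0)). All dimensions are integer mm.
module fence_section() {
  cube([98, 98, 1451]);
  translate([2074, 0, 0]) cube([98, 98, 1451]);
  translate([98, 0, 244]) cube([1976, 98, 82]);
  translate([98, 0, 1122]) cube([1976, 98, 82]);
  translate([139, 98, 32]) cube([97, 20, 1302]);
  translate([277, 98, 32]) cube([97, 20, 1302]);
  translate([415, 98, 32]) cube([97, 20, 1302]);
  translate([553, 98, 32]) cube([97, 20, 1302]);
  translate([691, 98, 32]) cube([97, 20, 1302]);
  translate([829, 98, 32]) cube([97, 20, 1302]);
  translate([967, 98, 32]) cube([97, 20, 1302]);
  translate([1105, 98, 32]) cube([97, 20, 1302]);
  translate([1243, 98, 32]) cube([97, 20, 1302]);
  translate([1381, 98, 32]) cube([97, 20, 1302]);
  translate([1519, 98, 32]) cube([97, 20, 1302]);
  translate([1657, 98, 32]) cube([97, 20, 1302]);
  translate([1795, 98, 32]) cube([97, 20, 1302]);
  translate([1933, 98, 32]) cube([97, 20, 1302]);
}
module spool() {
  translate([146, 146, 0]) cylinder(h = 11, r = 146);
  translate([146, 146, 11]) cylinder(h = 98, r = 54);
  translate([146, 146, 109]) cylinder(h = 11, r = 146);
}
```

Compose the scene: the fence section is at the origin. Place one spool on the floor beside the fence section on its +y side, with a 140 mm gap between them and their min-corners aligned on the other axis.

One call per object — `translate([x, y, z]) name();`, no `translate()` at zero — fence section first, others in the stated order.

fence_section();
translate([0, 258, 0]) spool();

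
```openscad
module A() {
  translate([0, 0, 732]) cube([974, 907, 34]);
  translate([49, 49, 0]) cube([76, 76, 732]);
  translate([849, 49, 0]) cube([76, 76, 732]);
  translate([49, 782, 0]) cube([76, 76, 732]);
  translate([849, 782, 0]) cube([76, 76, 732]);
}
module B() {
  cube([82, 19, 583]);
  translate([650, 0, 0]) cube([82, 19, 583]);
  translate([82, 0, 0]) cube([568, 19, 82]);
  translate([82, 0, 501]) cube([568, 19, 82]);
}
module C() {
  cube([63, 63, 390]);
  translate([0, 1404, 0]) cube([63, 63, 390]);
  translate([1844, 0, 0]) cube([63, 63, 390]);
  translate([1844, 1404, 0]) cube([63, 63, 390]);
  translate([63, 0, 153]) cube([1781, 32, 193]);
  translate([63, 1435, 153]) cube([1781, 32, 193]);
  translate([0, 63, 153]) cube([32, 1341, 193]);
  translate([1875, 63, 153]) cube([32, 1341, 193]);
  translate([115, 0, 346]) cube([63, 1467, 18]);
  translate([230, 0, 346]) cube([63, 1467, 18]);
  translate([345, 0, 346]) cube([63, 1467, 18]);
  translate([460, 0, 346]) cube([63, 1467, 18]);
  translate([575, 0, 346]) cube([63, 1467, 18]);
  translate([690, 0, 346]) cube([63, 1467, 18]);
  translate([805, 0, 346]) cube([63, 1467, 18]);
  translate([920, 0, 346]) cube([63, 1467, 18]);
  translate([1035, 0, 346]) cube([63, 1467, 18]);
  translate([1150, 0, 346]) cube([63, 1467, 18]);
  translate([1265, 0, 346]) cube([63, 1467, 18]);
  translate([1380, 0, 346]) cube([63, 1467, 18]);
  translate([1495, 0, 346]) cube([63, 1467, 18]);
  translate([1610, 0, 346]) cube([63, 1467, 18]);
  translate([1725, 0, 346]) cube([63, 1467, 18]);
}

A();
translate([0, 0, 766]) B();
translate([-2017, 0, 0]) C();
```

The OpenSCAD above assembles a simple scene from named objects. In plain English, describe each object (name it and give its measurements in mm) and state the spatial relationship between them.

A is a table with a 974×907 mm rectangular top, 34 mm thick, top surface at z = 766 mm, supported by four 76×76 mm square legs, each inset 49 mm from the nearest pair of top edges, running from the floor.

B is a picture frame with a 568×419 mm rectangular opening (x by z) and a uniform 82 mm border on every side. Frame depth is 19 mm along y. It is built from two vertical stiles running the full outside height and two horizontal rails spanning the gap between the stiles.

C is a bed frame 1907 mm long (x) by 1467 mm wide (y). Four 63×63 mm corner posts, 390 mm tall, at the corners of the footprint. Four rails of 32 mm thickness and 193 mm height run between adjacent posts with their undersides at z = 153 mm, their outer faces flush with the outside of the frame (the two x-running rails run between the posts' inner faces; the two y-running rails run between the posts' inner faces). 15 slats, each 63 mm wide (x) and 18 mm thick, lie across the top of the two x-running rails, running the full 1467 mm width of the frame in y; the slats are evenly spaced along x between the inner faces of the end posts with equal gaps (rounded down to the nearest mm) at the −x end and between each pair — any rounding remainder accumulates at the +x end.

The picture frame is on top of the table. The bed frame is on the floor beside the table on its −x side.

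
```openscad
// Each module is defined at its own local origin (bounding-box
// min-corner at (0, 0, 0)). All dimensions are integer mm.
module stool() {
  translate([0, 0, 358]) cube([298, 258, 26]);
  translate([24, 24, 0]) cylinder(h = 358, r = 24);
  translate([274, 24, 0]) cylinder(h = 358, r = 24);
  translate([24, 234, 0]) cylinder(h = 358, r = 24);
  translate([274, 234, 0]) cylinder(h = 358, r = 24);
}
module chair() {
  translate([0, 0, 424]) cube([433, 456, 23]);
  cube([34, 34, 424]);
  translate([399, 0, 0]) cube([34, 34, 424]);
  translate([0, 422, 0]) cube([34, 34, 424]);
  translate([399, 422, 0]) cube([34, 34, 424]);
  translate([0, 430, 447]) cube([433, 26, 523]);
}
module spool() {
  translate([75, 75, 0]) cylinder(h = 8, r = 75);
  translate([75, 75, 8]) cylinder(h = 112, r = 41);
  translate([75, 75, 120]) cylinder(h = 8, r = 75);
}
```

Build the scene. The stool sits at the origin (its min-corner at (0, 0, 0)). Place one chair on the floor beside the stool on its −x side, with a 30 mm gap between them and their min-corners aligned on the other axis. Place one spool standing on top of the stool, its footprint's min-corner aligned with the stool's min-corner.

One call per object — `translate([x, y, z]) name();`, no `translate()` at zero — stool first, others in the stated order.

stool();
translate([-463, 0, 0]) chair();
translate([0, 0, 384]) spool();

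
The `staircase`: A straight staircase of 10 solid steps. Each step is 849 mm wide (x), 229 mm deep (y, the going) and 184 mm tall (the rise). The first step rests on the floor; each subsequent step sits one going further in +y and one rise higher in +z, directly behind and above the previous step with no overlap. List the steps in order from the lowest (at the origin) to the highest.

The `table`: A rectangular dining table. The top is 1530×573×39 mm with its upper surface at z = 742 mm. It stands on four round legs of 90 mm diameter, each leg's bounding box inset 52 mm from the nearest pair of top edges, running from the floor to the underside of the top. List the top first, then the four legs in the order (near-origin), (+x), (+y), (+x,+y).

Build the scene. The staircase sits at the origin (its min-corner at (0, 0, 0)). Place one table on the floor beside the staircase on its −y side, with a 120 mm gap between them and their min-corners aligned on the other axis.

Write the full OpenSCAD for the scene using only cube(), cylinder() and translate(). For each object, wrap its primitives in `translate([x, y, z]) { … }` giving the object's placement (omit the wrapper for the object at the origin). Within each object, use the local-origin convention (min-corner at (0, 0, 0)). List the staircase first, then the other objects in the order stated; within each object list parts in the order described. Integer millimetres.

cube([849, 229, 184]);
translate([0, 229, 184]) cube([849, 229, 184]);
translate([0, 458, 368]) cube([849, 229, 184]);
translate([0, 687, 552]) cube([849, 229, 184]);
translate([0, 916, 736]) cube([849, 229, 184]);
translate([0, 1145, 920]) cube([849, 229, 184]);
translate([0, 1374, 1104]) cube([849, 229, 184]);
translate([0, 1603, 1288]) cube([849, 229, 184]);
translate([0, 1832, 1472]) cube([849, 229, 184]);
translate([0, 2061, 1656]) cube([849, 229, 184]);
translate([0, -693, 0]) {
  translate([0, 0, 703]) cube([1530, 573, 39]);
  translate([97, 97, 0]) cylinder(h = 703, r = 45);
  translate([1433, 97, 0]) cylinder(h = 703, r = 45);
  translate([97, 476, 0]) cylinder(h = 703, r = 45);
  translate([1433, 476, 0]) cylinder(h = 703, r = 45);
}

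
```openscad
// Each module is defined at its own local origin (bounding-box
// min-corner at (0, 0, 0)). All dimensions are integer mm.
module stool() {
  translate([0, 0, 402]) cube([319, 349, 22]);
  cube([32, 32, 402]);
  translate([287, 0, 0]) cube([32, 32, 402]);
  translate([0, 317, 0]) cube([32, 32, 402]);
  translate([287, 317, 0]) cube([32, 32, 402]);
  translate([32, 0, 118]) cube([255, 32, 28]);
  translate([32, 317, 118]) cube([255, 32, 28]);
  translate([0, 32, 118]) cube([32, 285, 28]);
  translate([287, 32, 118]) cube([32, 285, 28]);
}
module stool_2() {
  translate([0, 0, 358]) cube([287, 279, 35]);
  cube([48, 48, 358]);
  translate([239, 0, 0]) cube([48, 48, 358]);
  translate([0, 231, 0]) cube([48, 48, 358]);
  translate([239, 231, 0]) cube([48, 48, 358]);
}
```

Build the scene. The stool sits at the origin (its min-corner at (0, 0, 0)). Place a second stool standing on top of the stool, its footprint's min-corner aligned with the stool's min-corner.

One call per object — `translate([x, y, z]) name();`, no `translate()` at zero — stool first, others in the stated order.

stool();
translate([0, 0, 424]) stool_2();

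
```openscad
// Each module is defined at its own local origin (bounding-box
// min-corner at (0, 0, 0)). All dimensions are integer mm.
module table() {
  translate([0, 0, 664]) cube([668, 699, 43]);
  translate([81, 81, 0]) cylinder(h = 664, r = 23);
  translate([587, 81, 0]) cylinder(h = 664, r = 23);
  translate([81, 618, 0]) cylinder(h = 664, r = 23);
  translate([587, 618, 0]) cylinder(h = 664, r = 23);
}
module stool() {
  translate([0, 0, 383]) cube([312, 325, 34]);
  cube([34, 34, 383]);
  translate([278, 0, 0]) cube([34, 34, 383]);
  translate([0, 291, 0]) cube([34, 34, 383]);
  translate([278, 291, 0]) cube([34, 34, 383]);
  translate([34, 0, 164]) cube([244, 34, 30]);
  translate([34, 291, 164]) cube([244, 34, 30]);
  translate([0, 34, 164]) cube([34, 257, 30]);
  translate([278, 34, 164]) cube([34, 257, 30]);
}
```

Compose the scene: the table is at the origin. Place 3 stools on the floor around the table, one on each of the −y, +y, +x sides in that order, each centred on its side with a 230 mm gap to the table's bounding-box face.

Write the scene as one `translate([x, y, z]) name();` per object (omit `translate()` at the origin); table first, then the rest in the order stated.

table();
translate([178, -555, 0]) stool();
translate([178, 929, 0]) stool();
translate([898, 187, 0]) stool();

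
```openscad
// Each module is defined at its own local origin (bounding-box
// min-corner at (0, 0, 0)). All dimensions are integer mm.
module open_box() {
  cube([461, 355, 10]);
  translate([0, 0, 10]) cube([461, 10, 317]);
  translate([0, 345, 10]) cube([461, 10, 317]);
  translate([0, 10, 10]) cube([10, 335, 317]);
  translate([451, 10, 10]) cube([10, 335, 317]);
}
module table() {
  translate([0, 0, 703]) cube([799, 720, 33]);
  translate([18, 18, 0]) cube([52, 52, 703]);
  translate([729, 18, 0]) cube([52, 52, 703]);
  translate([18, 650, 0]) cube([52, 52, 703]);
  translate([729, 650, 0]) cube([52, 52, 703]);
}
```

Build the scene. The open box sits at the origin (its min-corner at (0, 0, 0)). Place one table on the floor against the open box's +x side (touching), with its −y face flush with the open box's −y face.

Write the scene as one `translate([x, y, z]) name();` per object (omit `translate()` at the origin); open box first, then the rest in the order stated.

open_box();
translate([461, 0, 0]) table();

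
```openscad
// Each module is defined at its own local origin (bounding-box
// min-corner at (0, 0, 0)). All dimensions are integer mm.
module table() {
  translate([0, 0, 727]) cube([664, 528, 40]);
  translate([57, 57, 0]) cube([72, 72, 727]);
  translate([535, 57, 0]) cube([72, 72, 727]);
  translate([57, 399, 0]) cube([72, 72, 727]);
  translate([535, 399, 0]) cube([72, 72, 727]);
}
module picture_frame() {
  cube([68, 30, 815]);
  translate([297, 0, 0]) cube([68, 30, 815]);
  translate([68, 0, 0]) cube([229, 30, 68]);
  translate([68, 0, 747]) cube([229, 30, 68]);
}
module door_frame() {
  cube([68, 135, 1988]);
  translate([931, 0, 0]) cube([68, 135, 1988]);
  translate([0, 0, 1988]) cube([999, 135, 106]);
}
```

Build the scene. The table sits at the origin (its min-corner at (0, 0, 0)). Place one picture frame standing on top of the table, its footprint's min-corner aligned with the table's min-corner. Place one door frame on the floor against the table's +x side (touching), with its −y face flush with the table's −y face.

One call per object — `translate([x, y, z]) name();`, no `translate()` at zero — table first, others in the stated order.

table();
translate([0, 0, 767]) picture_frame();
translate([664, 0, 0]) door_frame();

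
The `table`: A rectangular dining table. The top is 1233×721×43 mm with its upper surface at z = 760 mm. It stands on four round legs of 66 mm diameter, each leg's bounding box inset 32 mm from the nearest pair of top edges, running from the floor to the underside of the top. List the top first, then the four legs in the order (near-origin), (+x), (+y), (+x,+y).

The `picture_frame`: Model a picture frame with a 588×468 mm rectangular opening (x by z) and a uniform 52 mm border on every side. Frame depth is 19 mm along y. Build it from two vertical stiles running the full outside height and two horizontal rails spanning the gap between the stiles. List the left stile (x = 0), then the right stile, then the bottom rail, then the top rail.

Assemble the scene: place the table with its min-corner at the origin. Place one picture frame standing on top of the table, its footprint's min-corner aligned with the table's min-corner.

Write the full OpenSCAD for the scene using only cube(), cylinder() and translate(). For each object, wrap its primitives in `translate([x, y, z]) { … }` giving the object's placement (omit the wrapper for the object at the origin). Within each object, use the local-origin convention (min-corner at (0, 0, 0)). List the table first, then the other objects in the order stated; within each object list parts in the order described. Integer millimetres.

translate([0, 0, 717]) cube([1233, 721, 43]);
translate([65, 65, 0]) cylinder(h = 717, r = 33);
translate([1168, 65, 0]) cylinder(h = 717, r = 33);
translate([65, 656, 0]) cylinder(h = 717, r = 33);
translate([1168, 656, 0]) cylinder(h = 717, r = 33);
translate([0, 0, 760]) {
  cube([52, 19, 572]);
  translate([640, 0, 0]) cube([52, 19, 572]);
  translate([52, 0, 0]) cube([588, 19, 52]);
  translate([52, 0, 520]) cube([588, 19, 52]);
}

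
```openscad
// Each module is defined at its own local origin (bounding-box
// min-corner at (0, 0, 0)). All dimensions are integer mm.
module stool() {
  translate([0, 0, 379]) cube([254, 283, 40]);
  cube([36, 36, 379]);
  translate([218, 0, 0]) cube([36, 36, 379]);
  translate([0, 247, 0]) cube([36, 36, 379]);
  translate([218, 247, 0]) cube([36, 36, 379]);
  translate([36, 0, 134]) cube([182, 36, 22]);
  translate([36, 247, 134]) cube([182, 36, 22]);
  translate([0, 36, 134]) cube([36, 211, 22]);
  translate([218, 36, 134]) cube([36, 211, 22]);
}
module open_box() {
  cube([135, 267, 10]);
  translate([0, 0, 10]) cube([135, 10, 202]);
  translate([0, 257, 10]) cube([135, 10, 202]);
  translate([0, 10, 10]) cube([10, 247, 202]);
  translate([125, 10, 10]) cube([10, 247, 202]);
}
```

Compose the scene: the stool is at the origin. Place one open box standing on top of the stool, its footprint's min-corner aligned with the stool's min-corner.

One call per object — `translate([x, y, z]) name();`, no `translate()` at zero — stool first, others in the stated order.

stool();
translate([0, 0, 419]) open_box();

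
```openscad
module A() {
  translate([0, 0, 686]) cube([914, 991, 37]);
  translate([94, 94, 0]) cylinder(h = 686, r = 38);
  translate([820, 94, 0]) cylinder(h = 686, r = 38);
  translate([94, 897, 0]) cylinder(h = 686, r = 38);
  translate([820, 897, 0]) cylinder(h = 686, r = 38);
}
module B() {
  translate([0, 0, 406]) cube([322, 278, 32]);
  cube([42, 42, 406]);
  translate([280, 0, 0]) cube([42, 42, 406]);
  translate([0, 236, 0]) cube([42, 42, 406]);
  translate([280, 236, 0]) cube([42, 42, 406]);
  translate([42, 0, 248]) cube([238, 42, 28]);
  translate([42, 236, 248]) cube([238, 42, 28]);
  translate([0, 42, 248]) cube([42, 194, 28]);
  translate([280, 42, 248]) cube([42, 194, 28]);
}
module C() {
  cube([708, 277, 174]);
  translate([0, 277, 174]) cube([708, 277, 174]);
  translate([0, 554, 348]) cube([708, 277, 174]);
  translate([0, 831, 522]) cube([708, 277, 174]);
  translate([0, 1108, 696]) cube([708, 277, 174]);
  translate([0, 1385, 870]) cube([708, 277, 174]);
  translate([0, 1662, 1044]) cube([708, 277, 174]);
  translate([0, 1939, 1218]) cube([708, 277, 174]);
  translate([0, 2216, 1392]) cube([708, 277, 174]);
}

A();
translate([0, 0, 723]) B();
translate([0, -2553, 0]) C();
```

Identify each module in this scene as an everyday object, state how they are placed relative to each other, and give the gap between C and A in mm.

A is a table. B is a stool. C is a staircase. The stool is on top of the table. The staircase is on the floor beside the table on its −y side. The gap between the staircase and the table is 60 mm.

The staircase's nearest face is 60 mm from the table's −y face.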